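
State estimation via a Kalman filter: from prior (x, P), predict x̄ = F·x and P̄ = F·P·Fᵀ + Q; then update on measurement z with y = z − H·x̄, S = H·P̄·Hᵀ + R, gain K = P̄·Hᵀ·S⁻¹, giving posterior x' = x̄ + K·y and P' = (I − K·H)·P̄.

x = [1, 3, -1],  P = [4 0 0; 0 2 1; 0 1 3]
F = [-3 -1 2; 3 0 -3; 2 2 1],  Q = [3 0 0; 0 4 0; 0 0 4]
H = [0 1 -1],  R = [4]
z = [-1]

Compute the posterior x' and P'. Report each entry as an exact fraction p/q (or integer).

x̄ = F·x = [-8, 6, 7]
P̄ = F·P·Fᵀ + Q = [49 -51 -19; -51 67 9; -19 9 35]
y = z − H·x̄ = [0]
S = H·P̄·Hᵀ + R = [88]
K = P̄·Hᵀ·S⁻¹ = [-4/11; 29/44; -13/44]
x' = x̄ + K·y = [-8, 6, 7]
P' = (I − K·H)·P̄ = [411/11 -329/11 -313/11; -329/11 633/22 575/22; -313/11 575/22 601/22]

x' = [-8, 6, 7]
P' = [411/11 -329/11 -313/11; -329/11 633/22 575/22; -313/11 575/22 601/22]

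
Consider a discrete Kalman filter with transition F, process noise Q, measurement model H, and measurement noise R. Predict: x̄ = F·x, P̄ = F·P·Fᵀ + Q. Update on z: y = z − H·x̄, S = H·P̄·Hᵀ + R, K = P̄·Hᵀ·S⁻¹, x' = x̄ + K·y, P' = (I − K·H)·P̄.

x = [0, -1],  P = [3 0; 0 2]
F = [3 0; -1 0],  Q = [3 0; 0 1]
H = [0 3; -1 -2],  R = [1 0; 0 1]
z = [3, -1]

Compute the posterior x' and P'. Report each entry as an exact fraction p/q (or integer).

x' = [-210/199, 193/199]
P' = [537/398 -87/398; -87/398 43/398]

x̄ = F·x = [0, 0]
P̄ = F·P·Fᵀ + Q = [30 -9; -9 4]
y = z − H·x̄ = [3, -1]
S = H·P̄·Hᵀ + R = [37 3; 3 11]
K = P̄·Hᵀ·S⁻¹ = [-261/398 -363/398; 129/398 1/398]
x' = x̄ + K·y = [-210/199, 193/199]
P' = (I − K·H)·P̄ = [537/398 -87/398; -87/398 43/398]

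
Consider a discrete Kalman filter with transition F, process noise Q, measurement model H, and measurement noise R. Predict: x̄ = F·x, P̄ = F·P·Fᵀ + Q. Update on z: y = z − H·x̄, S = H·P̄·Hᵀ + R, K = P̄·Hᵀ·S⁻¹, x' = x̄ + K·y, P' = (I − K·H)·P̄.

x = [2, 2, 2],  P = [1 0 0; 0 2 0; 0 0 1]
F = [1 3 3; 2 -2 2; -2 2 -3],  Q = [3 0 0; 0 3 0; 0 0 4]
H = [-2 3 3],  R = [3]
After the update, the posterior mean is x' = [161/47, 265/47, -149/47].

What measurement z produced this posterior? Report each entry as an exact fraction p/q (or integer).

z = [1]

x̄ = F·x = [14, 4, -6]
P̄ = F·P·Fᵀ + Q = [31 -4 1; -4 19 -18; 1 -18 25]
S = H·P̄·Hᵀ + R = [235]
K = P̄·Hᵀ·S⁻¹ = [-71/235; 11/235; 19/235]
x' − x̄ = [-497/47, 77/47, 133/47] = K·y
y = (KᵀK)⁻¹·Kᵀ·(x' − x̄) = [35]
z = y + H·x̄ = [35] + [-34] = [1]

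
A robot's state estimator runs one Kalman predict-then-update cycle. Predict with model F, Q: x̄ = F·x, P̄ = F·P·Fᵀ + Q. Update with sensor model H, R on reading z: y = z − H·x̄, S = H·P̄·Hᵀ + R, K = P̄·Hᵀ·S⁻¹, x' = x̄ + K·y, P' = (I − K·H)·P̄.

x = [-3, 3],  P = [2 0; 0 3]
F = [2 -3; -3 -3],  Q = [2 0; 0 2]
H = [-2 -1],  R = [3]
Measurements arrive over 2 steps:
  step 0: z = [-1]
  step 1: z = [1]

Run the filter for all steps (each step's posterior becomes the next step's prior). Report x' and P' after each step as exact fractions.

step 0: x' = [-1111/258, 2387/258], P' = [1625/258 -2983/258; -2983/258 6197/258]
step 1: x' = [-109757/560630, -204062/280315], P' = [1548283/560630 -1196917/280315; -1196917/280315 2530886/280315]

step 0: x̄ = F·x = [-15, 0]
step 0: P̄ = F·P·Fᵀ + Q = [37 15; 15 47]
step 0: y = z − H·x̄ = [-31]
step 0: S = H·P̄·Hᵀ + R = [258]
step 0: K = P̄·Hᵀ·S⁻¹ = [-89/258; -77/258]
step 0: x' = x̄ + K·y = [-1111/258, 2387/258]
step 0: P' = (I − K·H)·P̄ = [1625/258 -2983/258; -2983/258 6197/258]
step 1: x̄ = F·x = [-9383/258, -638/43]
step 1: P̄ = F·P·Fᵀ + Q = [98585/258 6179/43; 6179/43 2870/43]
step 1: y = z − H·x̄ = [-11168/129]
step 1: S = H·P̄·Hᵀ + R = [280315/129]
step 1: K = P̄·Hᵀ·S⁻¹ = [-117122/280315; -45684/280315]
step 1: x' = x̄ + K·y = [-109757/560630, -204062/280315]
step 1: P' = (I − K·H)·P̄ = [1548283/560630 -1196917/280315; -1196917/280315 2530886/280315]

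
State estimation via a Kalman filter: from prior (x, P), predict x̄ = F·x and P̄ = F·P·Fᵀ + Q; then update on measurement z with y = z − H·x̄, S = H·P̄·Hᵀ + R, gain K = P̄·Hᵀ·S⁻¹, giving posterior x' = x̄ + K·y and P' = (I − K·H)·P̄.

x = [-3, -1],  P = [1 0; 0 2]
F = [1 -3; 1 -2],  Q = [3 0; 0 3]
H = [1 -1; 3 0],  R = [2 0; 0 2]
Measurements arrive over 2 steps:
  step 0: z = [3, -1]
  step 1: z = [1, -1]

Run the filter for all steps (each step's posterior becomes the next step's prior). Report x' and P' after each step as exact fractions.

step 0: x' = [-381/1271, -3340/1271], P' = [278/1271 242/1271; 242/1271 1948/1271]
step 1: x' = [-214505/1127101, -599204/1127101], P' = [245082/1127101 207422/1127101; 207422/1127101 1687640/1127101]

step 0: x̄ = F·x = [0, -1]
step 0: P̄ = F·P·Fᵀ + Q = [22 13; 13 12]
step 0: y = z − H·x̄ = [2, -1]
step 0: S = H·P̄·Hᵀ + R = [10 27; 27 200]
step 0: K = P̄·Hᵀ·S⁻¹ = [18/1271 417/1271; -853/1271 363/1271]
step 0: x' = x̄ + K·y = [-381/1271, -3340/1271]
step 0: P' = (I − K·H)·P̄ = [278/1271 242/1271; 242/1271 1948/1271]
step 1: x̄ = F·x = [9639/1271, 6299/1271]
step 1: P̄ = F·P·Fᵀ + Q = [20171/1271 10756/1271; 10756/1271 10915/1271]
step 1: y = z − H·x̄ = [-2069/1271, -30188/1271]
step 1: S = H·P̄·Hᵀ + R = [12116/1271 28245/1271; 28245/1271 184081/1271]
step 1: K = P̄·Hᵀ·S⁻¹ = [18830/1127101 367623/1127101; -740109/1127101 311133/1127101]
step 1: x' = x̄ + K·y = [-214505/1127101, -599204/1127101]
step 1: P' = (I − K·H)·P̄ = [245082/1127101 207422/1127101; 207422/1127101 1687640/1127101]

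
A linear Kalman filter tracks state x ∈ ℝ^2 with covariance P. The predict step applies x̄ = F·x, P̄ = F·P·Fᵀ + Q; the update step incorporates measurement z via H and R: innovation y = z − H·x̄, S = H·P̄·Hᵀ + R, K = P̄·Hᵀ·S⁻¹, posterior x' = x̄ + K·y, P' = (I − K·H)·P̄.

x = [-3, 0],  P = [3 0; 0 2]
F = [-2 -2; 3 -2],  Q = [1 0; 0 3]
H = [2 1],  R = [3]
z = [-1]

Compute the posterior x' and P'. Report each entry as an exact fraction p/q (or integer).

x̄ = F·x = [6, -9]
P̄ = F·P·Fᵀ + Q = [21 -10; -10 38]
y = z − H·x̄ = [-4]
S = H·P̄·Hᵀ + R = [85]
K = P̄·Hᵀ·S⁻¹ = [32/85; 18/85]
x' = x̄ + K·y = [382/85, -837/85]
P' = (I − K·H)·P̄ = [761/85 -1426/85; -1426/85 2906/85]

x' = [382/85, -837/85]
P' = [761/85 -1426/85; -1426/85 2906/85]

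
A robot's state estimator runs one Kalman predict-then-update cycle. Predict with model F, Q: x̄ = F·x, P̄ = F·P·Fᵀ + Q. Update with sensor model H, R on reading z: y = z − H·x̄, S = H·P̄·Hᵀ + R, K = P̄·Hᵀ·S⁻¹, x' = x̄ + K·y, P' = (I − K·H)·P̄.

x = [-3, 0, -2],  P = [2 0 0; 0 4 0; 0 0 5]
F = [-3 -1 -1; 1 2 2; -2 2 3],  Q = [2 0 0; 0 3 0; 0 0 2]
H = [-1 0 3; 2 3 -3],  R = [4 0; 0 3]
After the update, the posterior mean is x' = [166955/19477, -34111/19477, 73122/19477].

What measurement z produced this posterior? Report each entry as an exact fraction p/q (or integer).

z = [3, 1]

x̄ = F·x = [11, -7, 0]
P̄ = F·P·Fᵀ + Q = [29 -24 -11; -24 41 42; -11 42 71]
S = H·P̄·Hᵀ + R = [738 -346; -346 215]
K = P̄·Hᵀ·S⁻¹ = [-3378/19477 -3715/19477; 7302/19477 7131/19477; 5223/19477 -1469/19477]
x' − x̄ = [-47292/19477, 102228/19477, 73122/19477] = K·y
y = (KᵀK)⁻¹·Kᵀ·(x' − x̄) = [14, 0]
z = y + H·x̄ = [14, 0] + [-11, 1] = [3, 1]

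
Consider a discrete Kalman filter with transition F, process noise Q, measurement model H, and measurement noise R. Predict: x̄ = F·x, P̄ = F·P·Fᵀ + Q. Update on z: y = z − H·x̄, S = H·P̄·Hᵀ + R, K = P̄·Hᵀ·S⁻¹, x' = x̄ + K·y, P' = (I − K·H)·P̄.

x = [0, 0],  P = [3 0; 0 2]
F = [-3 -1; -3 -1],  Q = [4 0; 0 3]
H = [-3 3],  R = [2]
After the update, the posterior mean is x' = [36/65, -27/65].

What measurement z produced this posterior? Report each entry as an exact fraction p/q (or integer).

z = [-3]

x̄ = F·x = [0, 0]
P̄ = F·P·Fᵀ + Q = [33 29; 29 32]
S = H·P̄·Hᵀ + R = [65]
K = P̄·Hᵀ·S⁻¹ = [-12/65; 9/65]
x' − x̄ = [36/65, -27/65] = K·y
y = (KᵀK)⁻¹·Kᵀ·(x' − x̄) = [-3]
z = y + H·x̄ = [-3] + [0] = [-3]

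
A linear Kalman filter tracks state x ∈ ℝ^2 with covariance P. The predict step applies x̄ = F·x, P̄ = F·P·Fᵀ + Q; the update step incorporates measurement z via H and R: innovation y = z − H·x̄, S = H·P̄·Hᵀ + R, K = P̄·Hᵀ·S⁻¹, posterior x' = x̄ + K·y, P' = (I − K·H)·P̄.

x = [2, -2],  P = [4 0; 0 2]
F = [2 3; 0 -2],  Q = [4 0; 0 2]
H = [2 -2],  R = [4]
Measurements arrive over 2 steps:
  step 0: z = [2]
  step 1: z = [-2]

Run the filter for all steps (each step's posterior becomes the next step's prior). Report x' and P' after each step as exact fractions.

step 0: x̄ = F·x = [-2, 4]
step 0: P̄ = F·P·Fᵀ + Q = [38 -12; -12 10]
step 0: y = z − H·x̄ = [14]
step 0: S = H·P̄·Hᵀ + R = [292]
step 0: K = P̄·Hᵀ·S⁻¹ = [25/73; -11/73]
step 0: x' = x̄ + K·y = [204/73, 138/73]
step 0: P' = (I − K·H)·P̄ = [274/73 224/73; 224/73 246/73]
step 1: x̄ = F·x = [822/73, -276/73]
step 1: P̄ = F·P·Fᵀ + Q = [6290/73 -2372/73; -2372/73 1130/73]
step 1: y = z − H·x̄ = [-2342/73]
step 1: S = H·P̄·Hᵀ + R = [48948/73]
step 1: K = P̄·Hᵀ·S⁻¹ = [4331/12237; -1751/12237]
step 1: x' = x̄ + K·y = [-1156/12237, 9910/12237]
step 1: P' = (I − K·H)·P̄ = [26582/12237 17920/12237; 17920/12237 21422/12237]

step 0: x' = [204/73, 138/73], P' = [274/73 224/73; 224/73 246/73]
step 1: x' = [-1156/12237, 9910/12237], P' = [26582/12237 17920/12237; 17920/12237 21422/12237]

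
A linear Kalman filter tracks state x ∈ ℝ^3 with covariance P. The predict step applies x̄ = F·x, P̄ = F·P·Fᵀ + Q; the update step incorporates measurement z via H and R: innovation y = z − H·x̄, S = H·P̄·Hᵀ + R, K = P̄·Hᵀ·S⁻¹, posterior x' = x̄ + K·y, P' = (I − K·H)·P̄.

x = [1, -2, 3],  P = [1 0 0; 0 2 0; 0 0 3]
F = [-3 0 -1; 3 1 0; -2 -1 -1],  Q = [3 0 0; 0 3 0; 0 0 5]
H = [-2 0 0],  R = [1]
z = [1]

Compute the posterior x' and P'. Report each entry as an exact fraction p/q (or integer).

x̄ = F·x = [-6, 1, -3]
P̄ = F·P·Fᵀ + Q = [15 -9 9; -9 14 -8; 9 -8 14]
y = z − H·x̄ = [-11]
S = H·P̄·Hᵀ + R = [61]
K = P̄·Hᵀ·S⁻¹ = [-30/61; 18/61; -18/61]
x' = x̄ + K·y = [-36/61, -137/61, 15/61]
P' = (I − K·H)·P̄ = [15/61 -9/61 9/61; -9/61 530/61 -164/61; 9/61 -164/61 530/61]

x' = [-36/61, -137/61, 15/61]
P' = [15/61 -9/61 9/61; -9/61 530/61 -164/61; 9/61 -164/61 530/61]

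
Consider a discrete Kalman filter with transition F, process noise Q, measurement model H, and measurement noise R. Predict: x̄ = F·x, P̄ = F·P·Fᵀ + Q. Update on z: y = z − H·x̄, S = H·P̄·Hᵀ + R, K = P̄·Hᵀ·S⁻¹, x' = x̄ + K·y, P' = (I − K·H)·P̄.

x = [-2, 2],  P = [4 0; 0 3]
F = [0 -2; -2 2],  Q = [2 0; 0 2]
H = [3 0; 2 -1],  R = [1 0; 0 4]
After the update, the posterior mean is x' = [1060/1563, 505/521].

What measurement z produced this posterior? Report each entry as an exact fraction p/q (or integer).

z = [2, 1]

x̄ = F·x = [-4, 8]
P̄ = F·P·Fᵀ + Q = [14 -12; -12 30]
S = H·P̄·Hᵀ + R = [127 120; 120 138]
K = P̄·Hᵀ·S⁻¹ = [166/521 20/1563; 252/521 -423/521]
x' − x̄ = [7312/1563, -3663/521] = K·y
y = (KᵀK)⁻¹·Kᵀ·(x' − x̄) = [14, 17]
z = y + H·x̄ = [14, 17] + [-12, -16] = [2, 1]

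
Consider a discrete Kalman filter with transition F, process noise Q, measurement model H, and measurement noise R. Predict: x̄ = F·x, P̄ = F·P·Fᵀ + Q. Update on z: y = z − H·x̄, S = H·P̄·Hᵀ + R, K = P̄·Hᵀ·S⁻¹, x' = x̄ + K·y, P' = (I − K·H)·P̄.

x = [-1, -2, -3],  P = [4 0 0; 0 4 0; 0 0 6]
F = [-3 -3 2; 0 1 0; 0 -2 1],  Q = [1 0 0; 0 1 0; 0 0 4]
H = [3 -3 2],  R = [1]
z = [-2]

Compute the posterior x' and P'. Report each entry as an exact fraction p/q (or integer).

x̄ = F·x = [3, -2, 1]
P̄ = F·P·Fᵀ + Q = [97 -12 36; -12 5 -8; 36 -8 26]
y = z − H·x̄ = [-19]
S = H·P̄·Hᵀ + R = [1767]
K = P̄·Hᵀ·S⁻¹ = [7/31; -67/1767; 184/1767]
x' = x̄ + K·y = [-40/31, -119/93, -91/93]
P' = (I − K·H)·P̄ = [214/31 97/31 -172/31; 97/31 4346/1767 -1808/1767; -172/31 -1808/1767 12086/1767]

x' = [-40/31, -119/93, -91/93]
P' = [214/31 97/31 -172/31; 97/31 4346/1767 -1808/1767; -172/31 -1808/1767 12086/1767]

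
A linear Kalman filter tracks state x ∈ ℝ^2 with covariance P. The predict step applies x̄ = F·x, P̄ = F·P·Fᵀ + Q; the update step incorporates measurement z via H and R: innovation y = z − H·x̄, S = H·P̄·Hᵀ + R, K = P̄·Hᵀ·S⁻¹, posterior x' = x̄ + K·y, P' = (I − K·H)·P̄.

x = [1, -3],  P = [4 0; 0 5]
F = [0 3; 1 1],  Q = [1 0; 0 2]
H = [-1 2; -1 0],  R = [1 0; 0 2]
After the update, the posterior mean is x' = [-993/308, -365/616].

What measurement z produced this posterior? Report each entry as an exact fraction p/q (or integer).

x̄ = F·x = [-9, -2]
P̄ = F·P·Fᵀ + Q = [46 15; 15 11]
S = H·P̄·Hᵀ + R = [31 16; 16 48]
K = P̄·Hᵀ·S⁻¹ = [-2/77 -585/616; 36/77 -577/1232]
x' − x̄ = [1779/308, 867/616] = K·y
y = (KᵀK)⁻¹·Kᵀ·(x' − x̄) = [-3, -6]
z = y + H·x̄ = [-3, -6] + [5, 9] = [2, 3]

z = [2, 3]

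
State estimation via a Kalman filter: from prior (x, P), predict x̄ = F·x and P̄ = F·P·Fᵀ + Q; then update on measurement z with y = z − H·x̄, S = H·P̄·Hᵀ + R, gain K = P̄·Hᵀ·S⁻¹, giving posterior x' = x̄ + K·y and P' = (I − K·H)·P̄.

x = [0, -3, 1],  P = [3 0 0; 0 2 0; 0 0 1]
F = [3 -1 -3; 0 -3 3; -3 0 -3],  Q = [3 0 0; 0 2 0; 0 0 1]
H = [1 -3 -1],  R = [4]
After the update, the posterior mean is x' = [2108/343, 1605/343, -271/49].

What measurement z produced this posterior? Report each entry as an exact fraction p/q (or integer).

x̄ = F·x = [0, 12, -3]
P̄ = F·P·Fᵀ + Q = [41 -3 -18; -3 29 -9; -18 -9 37]
S = H·P̄·Hᵀ + R = [343]
K = P̄·Hᵀ·S⁻¹ = [68/343; -81/343; -4/49]
x' − x̄ = [2108/343, -2511/343, -124/49] = K·y
y = (KᵀK)⁻¹·Kᵀ·(x' − x̄) = [31]
z = y + H·x̄ = [31] + [-33] = [-2]

z = [-2]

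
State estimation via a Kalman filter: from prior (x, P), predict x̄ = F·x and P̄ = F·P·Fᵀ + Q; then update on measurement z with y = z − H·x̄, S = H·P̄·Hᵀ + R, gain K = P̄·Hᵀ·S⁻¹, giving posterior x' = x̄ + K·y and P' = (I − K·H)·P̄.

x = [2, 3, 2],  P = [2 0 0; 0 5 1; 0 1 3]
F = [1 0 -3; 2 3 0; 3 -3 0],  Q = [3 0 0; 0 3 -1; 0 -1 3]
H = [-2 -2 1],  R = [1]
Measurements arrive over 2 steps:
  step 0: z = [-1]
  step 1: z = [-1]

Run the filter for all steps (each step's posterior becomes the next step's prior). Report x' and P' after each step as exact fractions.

step 0: x̄ = F·x = [-4, 13, -3]
step 0: P̄ = F·P·Fᵀ + Q = [32 -5 15; -5 56 -34; 15 -34 66]
step 0: y = z − H·x̄ = [20]
step 0: S = H·P̄·Hᵀ + R = [455]
step 0: K = P̄·Hᵀ·S⁻¹ = [-3/35; -136/455; 8/35]
step 0: x' = x̄ + K·y = [-40/7, 639/91, 11/7]
step 0: P' = (I − K·H)·P̄ = [1003/35 -583/35 837/35; -583/35 6984/455 -102/35; 837/35 -102/35 1478/35]
step 1: x̄ = F·x = [-73/7, 877/91, -3477/91]
step 1: P̄ = F·P·Fᵀ + Q = [9388/35 -3847/35 -3693/35; -3847/35 25429/455 -7814/455; -3693/35 -7814/455 317994/455]
step 1: y = z − H·x̄ = [3242/91]
step 1: S = H·P̄·Hᵀ + R = [146309/91]
step 1: K = P̄·Hᵀ·S⁻¹ = [-38415/146309; 8270/146309; 85928/146309]
step 1: x' = x̄ + K·y = [-2894381/146309, 1704663/146309, -2528987/146309]
step 1: P' = (I − K·H)·P̄ = [115138181/731545 -62951639/731545 104181009/731545; -62951639/731545 37126671/731545 -51608586/731545; 104181009/731545 -51608586/731545 105574486/731545]

step 0: x' = [-40/7, 639/91, 11/7], P' = [1003/35 -583/35 837/35; -583/35 6984/455 -102/35; 837/35 -102/35 1478/35]
step 1: x' = [-2894381/146309, 1704663/146309, -2528987/146309], P' = [115138181/731545 -62951639/731545 104181009/731545; -62951639/731545 37126671/731545 -51608586/731545; 104181009/731545 -51608586/731545 105574486/731545]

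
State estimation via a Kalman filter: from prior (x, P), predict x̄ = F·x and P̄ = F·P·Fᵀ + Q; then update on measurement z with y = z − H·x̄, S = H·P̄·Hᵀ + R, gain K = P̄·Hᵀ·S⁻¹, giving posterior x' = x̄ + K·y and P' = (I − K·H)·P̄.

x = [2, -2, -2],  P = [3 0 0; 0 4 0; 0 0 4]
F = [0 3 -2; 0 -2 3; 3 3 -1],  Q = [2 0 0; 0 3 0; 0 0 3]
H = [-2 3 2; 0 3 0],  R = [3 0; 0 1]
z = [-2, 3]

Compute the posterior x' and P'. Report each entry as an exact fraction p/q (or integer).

x̄ = F·x = [-2, -2, 2]
P̄ = F·P·Fᵀ + Q = [54 -48 44; -48 55 -36; 44 -36 70]
y = z − H·x̄ = [-4, 9]
S = H·P̄·Hᵀ + R = [786 567; 567 496]
K = P̄·Hᵀ·S⁻¹ = [304/68367 -6732/22789; 63/22789 7509/22789; 33460/68367 -17712/22789]
x' = x̄ + K·y = [-319714/68367, 21751/22789, -475330/68367]
P' = (I − K·H)·P̄ = [833450/68367 -2244/22789 844004/68367; -2244/22789 2503/22789 -5904/22789; 844004/68367 -5904/22789 920762/68367]

x' = [-319714/68367, 21751/22789, -475330/68367]
P' = [833450/68367 -2244/22789 844004/68367; -2244/22789 2503/22789 -5904/22789; 844004/68367 -5904/22789 920762/68367]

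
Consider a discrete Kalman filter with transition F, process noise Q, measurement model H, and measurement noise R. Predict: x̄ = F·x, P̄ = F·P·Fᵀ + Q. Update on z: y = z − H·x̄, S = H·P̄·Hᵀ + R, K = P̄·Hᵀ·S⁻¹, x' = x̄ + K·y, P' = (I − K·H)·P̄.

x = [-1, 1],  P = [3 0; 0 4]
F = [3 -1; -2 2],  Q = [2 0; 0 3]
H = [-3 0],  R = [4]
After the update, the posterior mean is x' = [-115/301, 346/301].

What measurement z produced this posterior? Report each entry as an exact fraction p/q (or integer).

x̄ = F·x = [-4, 4]
P̄ = F·P·Fᵀ + Q = [33 -26; -26 31]
S = H·P̄·Hᵀ + R = [301]
K = P̄·Hᵀ·S⁻¹ = [-99/301; 78/301]
x' − x̄ = [1089/301, -858/301] = K·y
y = (KᵀK)⁻¹·Kᵀ·(x' − x̄) = [-11]
z = y + H·x̄ = [-11] + [12] = [1]

z = [1]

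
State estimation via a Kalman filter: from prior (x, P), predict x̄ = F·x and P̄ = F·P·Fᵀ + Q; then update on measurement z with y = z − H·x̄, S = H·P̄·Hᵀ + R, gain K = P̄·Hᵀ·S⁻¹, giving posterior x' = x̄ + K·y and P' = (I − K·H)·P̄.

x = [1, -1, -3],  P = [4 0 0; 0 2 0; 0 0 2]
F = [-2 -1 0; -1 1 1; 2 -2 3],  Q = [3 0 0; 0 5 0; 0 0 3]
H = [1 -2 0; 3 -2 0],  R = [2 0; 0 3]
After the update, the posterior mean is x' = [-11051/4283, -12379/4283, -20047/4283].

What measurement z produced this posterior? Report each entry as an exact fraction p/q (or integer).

z = [3, -2]

x̄ = F·x = [-1, -5, -5]
P̄ = F·P·Fᵀ + Q = [21 6 -12; 6 13 -6; -12 -6 45]
S = H·P̄·Hᵀ + R = [51 67; 67 172]
K = P̄·Hᵀ·S⁻¹ = [-1869/4283 1998/4283; -2904/4283 932/4283; 1608/4283 -1224/4283]
x' − x̄ = [-6768/4283, 9036/4283, 1368/4283] = K·y
y = (KᵀK)⁻¹·Kᵀ·(x' − x̄) = [-6, -9]
z = y + H·x̄ = [-6, -9] + [9, 7] = [3, -2]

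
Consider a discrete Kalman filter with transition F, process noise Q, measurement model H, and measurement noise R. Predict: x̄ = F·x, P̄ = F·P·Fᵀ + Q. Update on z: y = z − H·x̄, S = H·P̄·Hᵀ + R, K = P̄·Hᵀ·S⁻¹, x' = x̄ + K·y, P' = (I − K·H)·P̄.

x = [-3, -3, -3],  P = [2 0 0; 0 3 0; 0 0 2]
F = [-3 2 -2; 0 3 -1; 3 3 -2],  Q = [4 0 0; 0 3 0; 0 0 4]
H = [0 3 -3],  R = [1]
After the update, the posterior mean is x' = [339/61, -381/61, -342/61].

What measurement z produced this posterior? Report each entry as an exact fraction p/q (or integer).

x̄ = F·x = [9, -6, -12]
P̄ = F·P·Fᵀ + Q = [42 22 8; 22 32 31; 8 31 57]
S = H·P̄·Hᵀ + R = [244]
K = P̄·Hᵀ·S⁻¹ = [21/122; 3/244; -39/122]
x' − x̄ = [-210/61, -15/61, 390/61] = K·y
y = (KᵀK)⁻¹·Kᵀ·(x' − x̄) = [-20]
z = y + H·x̄ = [-20] + [18] = [-2]

z = [-2]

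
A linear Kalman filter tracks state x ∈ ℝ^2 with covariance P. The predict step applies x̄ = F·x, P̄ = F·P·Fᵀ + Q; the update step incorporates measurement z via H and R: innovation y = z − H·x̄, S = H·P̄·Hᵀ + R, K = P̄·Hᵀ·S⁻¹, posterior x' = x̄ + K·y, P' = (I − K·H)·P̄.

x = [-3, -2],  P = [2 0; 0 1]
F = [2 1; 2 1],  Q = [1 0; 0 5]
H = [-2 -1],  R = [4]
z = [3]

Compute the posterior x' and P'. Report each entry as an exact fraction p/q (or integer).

x' = [-143/94, -40/47]
P' = [99/94 -41/47; -41/47 146/47]

x̄ = F·x = [-8, -8]
P̄ = F·P·Fᵀ + Q = [10 9; 9 14]
y = z − H·x̄ = [-21]
S = H·P̄·Hᵀ + R = [94]
K = P̄·Hᵀ·S⁻¹ = [-29/94; -16/47]
x' = x̄ + K·y = [-143/94, -40/47]
P' = (I − K·H)·P̄ = [99/94 -41/47; -41/47 146/47]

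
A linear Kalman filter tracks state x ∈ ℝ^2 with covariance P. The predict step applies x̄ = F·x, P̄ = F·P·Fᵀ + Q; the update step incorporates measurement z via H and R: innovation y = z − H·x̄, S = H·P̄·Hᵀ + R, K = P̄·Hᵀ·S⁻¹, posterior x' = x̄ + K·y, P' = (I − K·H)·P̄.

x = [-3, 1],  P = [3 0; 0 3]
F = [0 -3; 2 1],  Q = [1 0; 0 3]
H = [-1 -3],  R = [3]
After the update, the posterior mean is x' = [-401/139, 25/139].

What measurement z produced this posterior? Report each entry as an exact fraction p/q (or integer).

x̄ = F·x = [-3, -5]
P̄ = F·P·Fᵀ + Q = [28 -9; -9 18]
S = H·P̄·Hᵀ + R = [139]
K = P̄·Hᵀ·S⁻¹ = [-1/139; -45/139]
x' − x̄ = [16/139, 720/139] = K·y
y = (KᵀK)⁻¹·Kᵀ·(x' − x̄) = [-16]
z = y + H·x̄ = [-16] + [18] = [2]

z = [2]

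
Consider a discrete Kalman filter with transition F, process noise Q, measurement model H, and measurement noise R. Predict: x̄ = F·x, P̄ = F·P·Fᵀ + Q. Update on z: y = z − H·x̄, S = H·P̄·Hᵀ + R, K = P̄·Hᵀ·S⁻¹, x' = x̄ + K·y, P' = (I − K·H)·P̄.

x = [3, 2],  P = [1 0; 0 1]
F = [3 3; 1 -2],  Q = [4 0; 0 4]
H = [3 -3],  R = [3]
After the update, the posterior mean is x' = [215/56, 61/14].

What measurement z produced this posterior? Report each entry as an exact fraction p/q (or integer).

x̄ = F·x = [15, -1]
P̄ = F·P·Fᵀ + Q = [22 -3; -3 9]
S = H·P̄·Hᵀ + R = [336]
K = P̄·Hᵀ·S⁻¹ = [25/112; -3/28]
x' − x̄ = [-625/56, 75/14] = K·y
y = (KᵀK)⁻¹·Kᵀ·(x' − x̄) = [-50]
z = y + H·x̄ = [-50] + [48] = [-2]

z = [-2]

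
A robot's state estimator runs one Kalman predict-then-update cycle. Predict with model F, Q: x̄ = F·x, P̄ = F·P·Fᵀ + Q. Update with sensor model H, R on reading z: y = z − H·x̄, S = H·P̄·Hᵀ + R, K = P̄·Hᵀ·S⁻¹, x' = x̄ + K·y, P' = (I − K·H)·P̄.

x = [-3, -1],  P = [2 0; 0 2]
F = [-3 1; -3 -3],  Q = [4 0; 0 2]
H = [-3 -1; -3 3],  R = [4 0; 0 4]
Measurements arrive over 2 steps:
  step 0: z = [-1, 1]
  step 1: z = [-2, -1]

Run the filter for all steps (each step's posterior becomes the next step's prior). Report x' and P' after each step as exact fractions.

step 0: x̄ = F·x = [8, 12]
step 0: P̄ = F·P·Fᵀ + Q = [24 12; 12 38]
step 0: y = z − H·x̄ = [35, -11]
step 0: S = H·P̄·Hᵀ + R = [330 30; 30 346]
step 0: K = P̄·Hᵀ·S⁻¹ = [-583/2360 -39/472; -3493/14160 233/944]
step 0: x' = x̄ + K·y = [31/118, 461/708]
step 0: P' = (I − K·H)·P̄ = [81/295 97/590; 97/590 1747/3540]
step 1: x̄ = F·x = [-97/708, -647/236]
step 1: P̄ = F·P·Fᵀ + Q = [21163/3540 2333/1180; 2333/1180 14009/1180]
step 1: y = z − H·x̄ = [-304/59, 402/59]
step 1: S = H·P̄·Hᵀ + R = [24054/295 1866/295; 1866/295 38074/295]
step 1: K = P̄·Hᵀ·S⁻¹ = [-122621/515452 -41929/515452; -366619/1546356 124543/515452]
step 1: x' = x̄ + K·y = [826513/1546356, 195389/1546356]
step 1: P' = (I − K·H)·P̄ = [102448/386589 20173/128863; 20173/128863 185062/386589]

step 0: x' = [31/118, 461/708], P' = [81/295 97/590; 97/590 1747/3540]
step 1: x' = [826513/1546356, 195389/1546356], P' = [102448/386589 20173/128863; 20173/128863 185062/386589]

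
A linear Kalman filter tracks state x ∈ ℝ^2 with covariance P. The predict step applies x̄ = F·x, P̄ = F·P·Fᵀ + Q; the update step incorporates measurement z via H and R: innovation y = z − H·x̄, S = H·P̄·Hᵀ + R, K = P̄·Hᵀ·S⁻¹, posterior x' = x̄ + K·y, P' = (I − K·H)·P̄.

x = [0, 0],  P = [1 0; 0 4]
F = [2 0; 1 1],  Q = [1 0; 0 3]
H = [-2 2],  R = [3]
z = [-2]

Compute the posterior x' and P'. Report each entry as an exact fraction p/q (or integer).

x' = [4/13, -8/13]
P' = [53/13 50/13; 50/13 56/13]

x̄ = F·x = [0, 0]
P̄ = F·P·Fᵀ + Q = [5 2; 2 8]
y = z − H·x̄ = [-2]
S = H·P̄·Hᵀ + R = [39]
K = P̄·Hᵀ·S⁻¹ = [-2/13; 4/13]
x' = x̄ + K·y = [4/13, -8/13]
P' = (I − K·H)·P̄ = [53/13 50/13; 50/13 56/13]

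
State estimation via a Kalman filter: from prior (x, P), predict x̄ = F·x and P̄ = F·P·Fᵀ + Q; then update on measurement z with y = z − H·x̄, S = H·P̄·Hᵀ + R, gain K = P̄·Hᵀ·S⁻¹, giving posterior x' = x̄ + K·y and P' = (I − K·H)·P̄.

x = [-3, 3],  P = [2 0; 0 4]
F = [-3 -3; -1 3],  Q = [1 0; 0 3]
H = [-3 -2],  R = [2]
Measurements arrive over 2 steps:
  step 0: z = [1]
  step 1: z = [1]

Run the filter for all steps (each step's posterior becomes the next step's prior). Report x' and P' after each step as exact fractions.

step 0: x' = [-375/43, 3812/301], P' = [790/43 -1170/43; -1170/43 12277/301]
step 1: x' = [2333/13667, -84127/123003], P' = [133646/13667 -203252/13667; -203252/13667 5685647/246006]

step 0: x̄ = F·x = [0, 12]
step 0: P̄ = F·P·Fᵀ + Q = [55 -30; -30 41]
step 0: y = z − H·x̄ = [25]
step 0: S = H·P̄·Hᵀ + R = [301]
step 0: K = P̄·Hᵀ·S⁻¹ = [-15/43; 8/301]
step 0: x' = x̄ + K·y = [-375/43, 3812/301]
step 0: P' = (I − K·H)·P̄ = [790/43 -1170/43; -1170/43 12277/301]
step 1: x̄ = F·x = [-3561/301, 327/7]
step 1: P̄ = F·P·Fᵀ + Q = [13144/301 -1041/7; -1041/7 3862/7]
step 1: y = z − H·x̄ = [17740/301]
step 1: S = H·P̄·Hᵀ + R = [246006/301]
step 1: K = P̄·Hᵀ·S⁻¹ = [2783/13667; -197843/246006]
step 1: x' = x̄ + K·y = [2333/13667, -84127/123003]
step 1: P' = (I − K·H)·P̄ = [133646/13667 -203252/13667; -203252/13667 5685647/246006]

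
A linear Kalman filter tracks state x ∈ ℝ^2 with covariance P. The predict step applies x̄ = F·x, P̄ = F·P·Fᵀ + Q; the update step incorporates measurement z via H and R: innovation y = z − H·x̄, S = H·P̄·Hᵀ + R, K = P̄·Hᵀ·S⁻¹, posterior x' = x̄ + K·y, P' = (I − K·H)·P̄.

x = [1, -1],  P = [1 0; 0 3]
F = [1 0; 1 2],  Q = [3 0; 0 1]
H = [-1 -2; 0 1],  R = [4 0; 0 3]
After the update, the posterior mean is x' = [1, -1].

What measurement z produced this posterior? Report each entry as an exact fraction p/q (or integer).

x̄ = F·x = [1, -1]
P̄ = F·P·Fᵀ + Q = [4 1; 1 14]
S = H·P̄·Hᵀ + R = [68 -29; -29 17]
K = P̄·Hᵀ·S⁻¹ = [-73/315 -106/315; -29/105 37/105]
x' − x̄ = [0, 0] = K·y
y = (KᵀK)⁻¹·Kᵀ·(x' − x̄) = [0, 0]
z = y + H·x̄ = [0, 0] + [1, -1] = [1, -1]

z = [1, -1]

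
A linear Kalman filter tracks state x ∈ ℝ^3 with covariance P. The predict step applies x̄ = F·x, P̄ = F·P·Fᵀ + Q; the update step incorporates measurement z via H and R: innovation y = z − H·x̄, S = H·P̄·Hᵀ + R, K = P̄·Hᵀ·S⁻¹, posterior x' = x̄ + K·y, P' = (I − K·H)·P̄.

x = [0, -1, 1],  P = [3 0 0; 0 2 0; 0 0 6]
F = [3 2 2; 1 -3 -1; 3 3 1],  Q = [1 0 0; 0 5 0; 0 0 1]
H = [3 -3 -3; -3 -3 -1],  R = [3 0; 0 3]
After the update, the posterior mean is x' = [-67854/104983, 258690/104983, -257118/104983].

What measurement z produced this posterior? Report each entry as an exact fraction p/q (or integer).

x̄ = F·x = [0, 2, -2]
P̄ = F·P·Fᵀ + Q = [60 -15 51; -15 32 -15; 51 -15 52]
S = H·P̄·Hᵀ + R = [381 30; 30 829]
K = P̄·Hᵀ·S⁻¹ = [21756/104983 -24342/104983; -26168/104983 -3612/104983; 13206/104983 -20740/104983]
x' − x̄ = [-67854/104983, 48724/104983, -47152/104983] = K·y
y = (KᵀK)⁻¹·Kᵀ·(x' − x̄) = [-2, 1]
z = y + H·x̄ = [-2, 1] + [0, -4] = [-2, -3]

z = [-2, -3]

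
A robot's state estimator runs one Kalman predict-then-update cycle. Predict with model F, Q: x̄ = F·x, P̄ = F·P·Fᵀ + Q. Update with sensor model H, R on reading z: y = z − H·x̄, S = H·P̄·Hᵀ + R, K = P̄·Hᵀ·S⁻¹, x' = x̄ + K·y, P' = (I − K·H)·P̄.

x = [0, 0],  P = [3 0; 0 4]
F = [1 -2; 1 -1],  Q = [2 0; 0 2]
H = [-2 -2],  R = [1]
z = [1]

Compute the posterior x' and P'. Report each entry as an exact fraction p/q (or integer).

x̄ = F·x = [0, 0]
P̄ = F·P·Fᵀ + Q = [21 11; 11 9]
y = z − H·x̄ = [1]
S = H·P̄·Hᵀ + R = [209]
K = P̄·Hᵀ·S⁻¹ = [-64/209; -40/209]
x' = x̄ + K·y = [-64/209, -40/209]
P' = (I − K·H)·P̄ = [293/209 -261/209; -261/209 281/209]

x' = [-64/209, -40/209]
P' = [293/209 -261/209; -261/209 281/209]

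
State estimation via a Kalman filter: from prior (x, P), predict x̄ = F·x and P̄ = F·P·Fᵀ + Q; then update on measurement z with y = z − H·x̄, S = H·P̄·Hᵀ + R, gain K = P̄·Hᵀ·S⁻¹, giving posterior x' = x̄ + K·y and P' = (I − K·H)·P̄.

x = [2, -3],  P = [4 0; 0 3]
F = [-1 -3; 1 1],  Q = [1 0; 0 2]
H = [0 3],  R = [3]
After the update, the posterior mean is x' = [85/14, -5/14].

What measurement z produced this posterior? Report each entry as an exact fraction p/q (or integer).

x̄ = F·x = [7, -1]
P̄ = F·P·Fᵀ + Q = [32 -13; -13 9]
S = H·P̄·Hᵀ + R = [84]
K = P̄·Hᵀ·S⁻¹ = [-13/28; 9/28]
x' − x̄ = [-13/14, 9/14] = K·y
y = (KᵀK)⁻¹·Kᵀ·(x' − x̄) = [2]
z = y + H·x̄ = [2] + [-3] = [-1]

z = [-1]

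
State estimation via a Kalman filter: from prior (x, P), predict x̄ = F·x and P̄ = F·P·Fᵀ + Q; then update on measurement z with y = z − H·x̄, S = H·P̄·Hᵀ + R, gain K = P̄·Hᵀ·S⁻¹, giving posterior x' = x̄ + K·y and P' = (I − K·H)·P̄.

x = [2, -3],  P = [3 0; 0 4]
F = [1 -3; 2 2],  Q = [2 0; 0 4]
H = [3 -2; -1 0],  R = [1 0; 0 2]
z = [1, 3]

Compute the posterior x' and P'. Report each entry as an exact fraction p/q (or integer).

x̄ = F·x = [11, -2]
P̄ = F·P·Fᵀ + Q = [41 -18; -18 32]
y = z − H·x̄ = [-36, 14]
S = H·P̄·Hᵀ + R = [714 -159; -159 43]
K = P̄·Hᵀ·S⁻¹ = [106/1807 -1331/1807; -2212/5421 -1970/1807]
x' = x̄ + K·y = [-2573/1807, -4650/1807]
P' = (I − K·H)·P̄ = [2662/1807 3940/1807; 3940/1807 18836/5421]

x' = [-2573/1807, -4650/1807]
P' = [2662/1807 3940/1807; 3940/1807 18836/5421]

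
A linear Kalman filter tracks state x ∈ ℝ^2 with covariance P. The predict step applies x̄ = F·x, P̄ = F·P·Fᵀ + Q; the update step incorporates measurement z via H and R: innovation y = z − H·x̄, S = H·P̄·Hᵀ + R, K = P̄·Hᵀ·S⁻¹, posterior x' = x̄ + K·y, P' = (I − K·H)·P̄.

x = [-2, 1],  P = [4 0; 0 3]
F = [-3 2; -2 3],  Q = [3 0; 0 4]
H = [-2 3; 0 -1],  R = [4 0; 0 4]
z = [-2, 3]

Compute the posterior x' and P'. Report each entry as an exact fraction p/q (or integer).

x' = [-941/538, -1550/807]
P' = [2178/269 1322/269; 1322/269 2720/807]

x̄ = F·x = [8, 7]
P̄ = F·P·Fᵀ + Q = [51 42; 42 47]
y = z − H·x̄ = [-7, 10]
S = H·P̄·Hᵀ + R = [127 -57; -57 51]
K = P̄·Hᵀ·S⁻¹ = [-195/538 -661/538; 19/269 -680/807]
x' = x̄ + K·y = [-941/538, -1550/807]
P' = (I − K·H)·P̄ = [2178/269 1322/269; 1322/269 2720/807]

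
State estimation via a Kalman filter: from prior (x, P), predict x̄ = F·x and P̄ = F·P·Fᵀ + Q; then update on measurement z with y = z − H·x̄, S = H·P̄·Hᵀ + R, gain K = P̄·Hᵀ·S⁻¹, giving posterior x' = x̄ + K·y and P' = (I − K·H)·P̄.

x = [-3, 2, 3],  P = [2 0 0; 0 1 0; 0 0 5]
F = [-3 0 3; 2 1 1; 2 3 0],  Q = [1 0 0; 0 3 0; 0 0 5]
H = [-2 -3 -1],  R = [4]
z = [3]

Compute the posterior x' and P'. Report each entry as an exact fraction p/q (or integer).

x' = [1434/163, -979/163, -372/163]
P' = [15671/489 -7033/489 -9743/489; -7033/489 3689/489 3271/489; -9743/489 3271/489 9797/489]

x̄ = F·x = [18, -1, 0]
P̄ = F·P·Fᵀ + Q = [64 3 -12; 3 17 11; -12 11 22]
y = z − H·x̄ = [36]
S = H·P̄·Hᵀ + R = [489]
K = P̄·Hᵀ·S⁻¹ = [-125/489; -68/489; -31/489]
x' = x̄ + K·y = [1434/163, -979/163, -372/163]
P' = (I − K·H)·P̄ = [15671/489 -7033/489 -9743/489; -7033/489 3689/489 3271/489; -9743/489 3271/489 9797/489]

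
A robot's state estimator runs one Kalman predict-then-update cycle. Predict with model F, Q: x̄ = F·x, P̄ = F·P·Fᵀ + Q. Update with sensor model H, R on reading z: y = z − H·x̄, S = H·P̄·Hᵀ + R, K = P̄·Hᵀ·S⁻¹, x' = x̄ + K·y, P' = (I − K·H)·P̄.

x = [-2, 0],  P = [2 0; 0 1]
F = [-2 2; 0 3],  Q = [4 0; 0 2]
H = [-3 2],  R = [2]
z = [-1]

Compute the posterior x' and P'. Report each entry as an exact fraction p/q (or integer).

x̄ = F·x = [4, 0]
P̄ = F·P·Fᵀ + Q = [16 6; 6 11]
y = z − H·x̄ = [11]
S = H·P̄·Hᵀ + R = [118]
K = P̄·Hᵀ·S⁻¹ = [-18/59; 2/59]
x' = x̄ + K·y = [38/59, 22/59]
P' = (I − K·H)·P̄ = [296/59 426/59; 426/59 641/59]

x' = [38/59, 22/59]
P' = [296/59 426/59; 426/59 641/59]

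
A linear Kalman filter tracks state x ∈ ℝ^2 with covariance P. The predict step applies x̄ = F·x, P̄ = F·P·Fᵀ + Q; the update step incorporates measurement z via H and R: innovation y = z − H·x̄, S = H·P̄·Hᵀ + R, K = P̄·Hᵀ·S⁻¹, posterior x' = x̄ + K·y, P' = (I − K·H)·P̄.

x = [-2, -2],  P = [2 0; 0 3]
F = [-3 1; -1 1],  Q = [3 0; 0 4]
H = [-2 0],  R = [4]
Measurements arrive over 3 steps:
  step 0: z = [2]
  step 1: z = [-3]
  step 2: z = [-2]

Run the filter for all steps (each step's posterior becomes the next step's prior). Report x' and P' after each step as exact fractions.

step 0: x̄ = F·x = [4, 0]
step 0: P̄ = F·P·Fᵀ + Q = [24 9; 9 9]
step 0: y = z − H·x̄ = [10]
step 0: S = H·P̄·Hᵀ + R = [100]
step 0: K = P̄·Hᵀ·S⁻¹ = [-12/25; -9/50]
step 0: x' = x̄ + K·y = [-4/5, -9/5]
step 0: P' = (I − K·H)·P̄ = [24/25 9/25; 9/25 144/25]
step 1: x̄ = F·x = [3/5, -1]
step 1: P̄ = F·P·Fᵀ + Q = [381/25 36/5; 36/5 10]
step 1: y = z − H·x̄ = [-9/5]
step 1: S = H·P̄·Hᵀ + R = [1624/25]
step 1: K = P̄·Hᵀ·S⁻¹ = [-381/812; -45/203]
step 1: x' = x̄ + K·y = [1173/812, -122/203]
step 1: P' = (I − K·H)·P̄ = [381/406 90/203; 90/203 1382/203]
step 2: x̄ = F·x = [-4007/812, -1661/812]
step 2: P̄ = F·P·Fᵀ + Q = [6331/406 3187/406; 3187/406 4409/406]
step 2: y = z − H·x̄ = [-4819/406]
step 2: S = H·P̄·Hᵀ + R = [13474/203]
step 2: K = P̄·Hᵀ·S⁻¹ = [-6331/13474; -3187/13474]
step 2: x' = x̄ + K·y = [8655/13474, 5133/6737]
step 2: P' = (I − K·H)·P̄ = [6331/6737 3187/6737; 3187/6737 48144/6737]

step 0: x' = [-4/5, -9/5], P' = [24/25 9/25; 9/25 144/25]
step 1: x' = [1173/812, -122/203], P' = [381/406 90/203; 90/203 1382/203]
step 2: x' = [8655/13474, 5133/6737], P' = [6331/6737 3187/6737; 3187/6737 48144/6737]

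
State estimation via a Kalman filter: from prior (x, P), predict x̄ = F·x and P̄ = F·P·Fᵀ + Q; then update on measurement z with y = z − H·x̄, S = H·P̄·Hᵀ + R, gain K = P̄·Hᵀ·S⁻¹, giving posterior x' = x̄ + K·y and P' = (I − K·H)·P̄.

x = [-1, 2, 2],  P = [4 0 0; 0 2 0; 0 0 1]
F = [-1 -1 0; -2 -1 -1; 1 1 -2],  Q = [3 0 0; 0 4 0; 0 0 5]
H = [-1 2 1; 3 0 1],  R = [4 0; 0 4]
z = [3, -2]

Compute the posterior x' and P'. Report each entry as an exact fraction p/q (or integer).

x̄ = F·x = [-1, -2, -3]
P̄ = F·P·Fᵀ + Q = [9 10 -6; 10 23 -8; -6 -8 15]
y = z − H·x̄ = [9, 4]
S = H·P̄·Hᵀ + R = [60 20; 20 64]
K = P̄·Hᵀ·S⁻¹ = [-5/172 29/86; 169/430 19/86; 19/172 -7/86]
x' = x̄ + K·y = [15/172, 1041/430, -401/172]
P' = (I − K·H)·P̄ = [355/172 146/43 -833/172; 146/43 1534/215 -400/43; -833/172 -400/43 2443/172]

x' = [15/172, 1041/430, -401/172]
P' = [355/172 146/43 -833/172; 146/43 1534/215 -400/43; -833/172 -400/43 2443/172]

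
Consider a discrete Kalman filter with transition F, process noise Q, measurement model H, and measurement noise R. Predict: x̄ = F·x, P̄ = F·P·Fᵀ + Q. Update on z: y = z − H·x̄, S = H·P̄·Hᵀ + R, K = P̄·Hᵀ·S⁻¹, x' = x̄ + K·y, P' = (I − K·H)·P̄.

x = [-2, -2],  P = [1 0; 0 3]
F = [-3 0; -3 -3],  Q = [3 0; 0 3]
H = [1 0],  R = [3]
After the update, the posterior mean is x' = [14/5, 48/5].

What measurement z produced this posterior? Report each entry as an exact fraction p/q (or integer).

x̄ = F·x = [6, 12]
P̄ = F·P·Fᵀ + Q = [12 9; 9 39]
S = H·P̄·Hᵀ + R = [15]
K = P̄·Hᵀ·S⁻¹ = [4/5; 3/5]
x' − x̄ = [-16/5, -12/5] = K·y
y = (KᵀK)⁻¹·Kᵀ·(x' − x̄) = [-4]
z = y + H·x̄ = [-4] + [6] = [2]

z = [2]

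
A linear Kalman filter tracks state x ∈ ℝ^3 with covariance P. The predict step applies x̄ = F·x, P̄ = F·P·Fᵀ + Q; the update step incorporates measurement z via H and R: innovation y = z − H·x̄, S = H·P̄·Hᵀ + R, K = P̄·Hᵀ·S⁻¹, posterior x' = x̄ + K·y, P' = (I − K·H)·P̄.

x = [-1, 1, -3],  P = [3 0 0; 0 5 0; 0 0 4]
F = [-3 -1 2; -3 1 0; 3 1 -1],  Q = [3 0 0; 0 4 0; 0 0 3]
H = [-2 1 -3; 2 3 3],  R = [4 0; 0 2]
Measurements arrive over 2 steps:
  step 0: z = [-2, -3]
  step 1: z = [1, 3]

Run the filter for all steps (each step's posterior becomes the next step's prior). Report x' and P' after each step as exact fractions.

step 0: x' = [-135296/18421, -21746/18421, 93770/18421], P' = [688943/18421 4670/18421 -462448/18421; 4670/18421 6792/18421 -6836/18421; -462448/18421 -6836/18421 315112/18421]
step 1: x' = [11039504358/2190200509, 2285670304/2190200509, -7475524519/2190200509], P' = [37787142602/2190200509 1163031015/2190200509 -25821849255/2190200509; 1163031015/2190200509 814766035/2190200509 -1220523961/2190200509; -25821849255/2190200509 -1220523961/2190200509 18192591059/2190200509]

step 0: x̄ = F·x = [-4, 4, 1]
step 0: P̄ = F·P·Fᵀ + Q = [51 22 -40; 22 36 -22; -40 -22 39]
step 0: y = z − H·x̄ = [-11, -10]
step 0: S = H·P̄·Hᵀ + R = [159 77; 77 269]
step 0: K = P̄·Hᵀ·S⁻¹ = [3532/18421 2276/18421; 4490/18421 4604/18421; -6819/18421 -34/18421]
step 0: x' = x̄ + K·y = [-135296/18421, -21746/18421, 93770/18421]
step 0: P' = (I − K·H)·P̄ = [688943/18421 4670/18421 -462448/18421; 4670/18421 6792/18421 -6836/18421; -462448/18421 -6836/18421 315112/18421]
step 1: x̄ = F·x = [615174/18421, 384142/18421, -40108/1417]
step 1: P̄ = F·P·Fᵀ + Q = [13127730/18421 8954711/18421 -849851/1417; 8954711/18421 6252943/18421 -582631/1417; -849851/1417 -582631/1417 55586/109]
step 1: y = z − H·x̄ = [-699585/18421, -763299/18421]
step 1: S = H·P̄·Hᵀ + R = [20433471/18421 23904733/18421; 23904733/18421 31914677/18421]
step 1: K = P̄·Hᵀ·S⁻¹ = [763573394/2190200509 798915242/2190200509; 537568972/2190200509 554394126/2190200509; -1038649657/2190200509 -363748608/2190200509]
step 1: x' = x̄ + K·y = [11039504358/2190200509, 2285670304/2190200509, -7475524519/2190200509]
step 1: P' = (I − K·H)·P̄ = [37787142602/2190200509 1163031015/2190200509 -25821849255/2190200509; 1163031015/2190200509 814766035/2190200509 -1220523961/2190200509; -25821849255/2190200509 -1220523961/2190200509 18192591059/2190200509]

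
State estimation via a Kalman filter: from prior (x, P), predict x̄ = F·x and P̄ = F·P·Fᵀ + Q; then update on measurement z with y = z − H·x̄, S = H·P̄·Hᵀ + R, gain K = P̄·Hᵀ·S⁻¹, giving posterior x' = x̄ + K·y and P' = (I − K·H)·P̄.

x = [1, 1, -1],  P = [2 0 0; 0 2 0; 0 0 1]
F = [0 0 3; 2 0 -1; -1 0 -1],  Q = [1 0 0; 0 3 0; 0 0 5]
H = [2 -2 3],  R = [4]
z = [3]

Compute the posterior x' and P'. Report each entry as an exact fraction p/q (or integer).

x' = [-309/188, -21/188, 90/47]
P' = [1591/188 99/188 -243/47; 99/188 735/188 93/47; -243/47 93/47 232/47]

x̄ = F·x = [-3, 3, 0]
P̄ = F·P·Fᵀ + Q = [10 -3 -3; -3 12 -3; -3 -3 8]
y = z − H·x̄ = [15]
S = H·P̄·Hᵀ + R = [188]
K = P̄·Hᵀ·S⁻¹ = [17/188; -39/188; 6/47]
x' = x̄ + K·y = [-309/188, -21/188, 90/47]
P' = (I − K·H)·P̄ = [1591/188 99/188 -243/47; 99/188 735/188 93/47; -243/47 93/47 232/47]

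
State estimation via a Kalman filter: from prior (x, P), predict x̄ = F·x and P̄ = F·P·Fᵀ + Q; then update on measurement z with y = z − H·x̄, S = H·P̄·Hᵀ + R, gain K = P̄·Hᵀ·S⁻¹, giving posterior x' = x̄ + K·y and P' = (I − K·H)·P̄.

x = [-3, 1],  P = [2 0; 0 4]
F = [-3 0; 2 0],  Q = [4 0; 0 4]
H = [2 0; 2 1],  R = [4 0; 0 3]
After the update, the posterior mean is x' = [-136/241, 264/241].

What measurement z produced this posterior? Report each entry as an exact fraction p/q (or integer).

z = [-3, 1]

x̄ = F·x = [9, -6]
P̄ = F·P·Fᵀ + Q = [22 -12; -12 12]
S = H·P̄·Hᵀ + R = [92 64; 64 55]
K = P̄·Hᵀ·S⁻¹ = [93/241 32/241; -138/241 108/241]
x' − x̄ = [-2305/241, 1710/241] = K·y
y = (KᵀK)⁻¹·Kᵀ·(x' − x̄) = [-21, -11]
z = y + H·x̄ = [-21, -11] + [18, 12] = [-3, 1]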